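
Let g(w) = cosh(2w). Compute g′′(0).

4

Use the known series and substitute for the argument.
The coefficient of w^2 in the expansion is 2, so g′′(0) = 2! * (2) = 4.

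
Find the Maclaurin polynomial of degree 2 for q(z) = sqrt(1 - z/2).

-z^2/32 - z/4 + 1

q(0) = 1
q′(0) = -1/4
q′′(0) = -1/16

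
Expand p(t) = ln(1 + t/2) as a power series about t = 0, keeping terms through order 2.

p(0) = 0
p′(0) = 1/2
p′′(0) = -1/4
Then c_k = p^(k)(0)/k! gives each Taylor coefficient.

-t^2/8 + t/2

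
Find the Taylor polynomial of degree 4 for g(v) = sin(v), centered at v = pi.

(v - pi)^3/6 - (v - pi)

[(v - pi)^0] = 0;  [(v - pi)^1] = -1;  [(v - pi)^2] = 0;  [(v - pi)^3] = 1/6;  [(v - pi)^4] = 0.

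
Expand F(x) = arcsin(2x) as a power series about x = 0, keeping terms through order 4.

4*x^3/3 + 2*x

Compute the successive derivatives at the expansion point and divide by k!.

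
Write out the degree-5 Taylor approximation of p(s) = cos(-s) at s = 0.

[s^0] = 1;  [s^1] = 0;  [s^2] = -1/2;  [s^3] = 0;  [s^4] = 1/24;  [s^5] = 0.

s^4/24 - s^2/2 + 1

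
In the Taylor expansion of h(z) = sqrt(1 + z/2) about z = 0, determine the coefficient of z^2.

h(0) = 1
h′(0) = 1/4
h′′(0) = -1/16
So c_2 = h′′(0)/2! = -1/32.

-1/32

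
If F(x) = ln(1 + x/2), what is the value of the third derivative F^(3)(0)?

From the series, [x^3] F = 1/24; multiply by 3! = 6 to get 1/4.

1/4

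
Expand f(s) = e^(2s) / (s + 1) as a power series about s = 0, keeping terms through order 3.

Expand 1/(denominator) as a geometric series and multiply by the numerator's series.
[s^0] = 1;  [s^1] = 1;  [s^2] = 1;  [s^3] = 1/3.

s^3/3 + s^2 + s + 1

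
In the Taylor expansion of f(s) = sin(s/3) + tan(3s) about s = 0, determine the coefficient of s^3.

Expand each term separately and add.
f(0) = 0
f′(0) = 10/3
f′′(0) = 0
f′′′(0) = 1457/27

1457/162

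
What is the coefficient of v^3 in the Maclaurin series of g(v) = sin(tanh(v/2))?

Substitute the inner expansion into the outer series and collect powers.
[v^0] = 0;  [v^1] = 1/2;  [v^2] = 0;  [v^3] = -1/16.

-1/16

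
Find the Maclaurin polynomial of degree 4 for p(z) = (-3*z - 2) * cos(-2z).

-4*z^4/3 + 6*z^3 + 4*z^2 - 3*z - 2

Distribute the polynomial across the series and collect like powers.
p(0) = -2
p′(0) = -3
p′′(0) = 8
p′′′(0) = 36
p^(4)(0) = -32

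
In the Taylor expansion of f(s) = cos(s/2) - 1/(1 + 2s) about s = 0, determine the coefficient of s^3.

Add the two expansions coefficient-wise.
f(0) = 0
f′(0) = 2
f′′(0) = -33/4
f′′′(0) = 48
The Taylor polynomial is Σ f^(k)(0)/k! · s^k.

8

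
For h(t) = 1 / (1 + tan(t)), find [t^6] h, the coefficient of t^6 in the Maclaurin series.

Expand as Σ (-1)^k u^k with u equal to the inner function's series.
h(0) = 1
h′(0) = -1
h′′(0) = 2
h′′′(0) = -8
h^(4)(0) = 40
h^(5)(0) = -256
h^(6)(0) = 1952

122/45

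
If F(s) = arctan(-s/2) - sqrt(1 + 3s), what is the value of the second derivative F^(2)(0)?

Expand each term separately and add.
From the series, [s^2] F = 9/8; multiply by 2! = 2 to get 9/4.

9/4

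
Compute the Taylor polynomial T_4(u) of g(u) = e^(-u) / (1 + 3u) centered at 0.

Multiply the two series term by term and collect like powers.
g(0) = 1
g′(0) = -4
g′′(0) = 25
g′′′(0) = -226
g^(4)(0) = 2713

2713*u^4/24 - 113*u^3/3 + 25*u^2/2 - 4*u + 1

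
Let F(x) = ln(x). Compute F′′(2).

-1/4

The coefficient of (x - 2)^2 in the expansion is -1/8, so F′′(2) = 2! * (-1/8) = -1/4.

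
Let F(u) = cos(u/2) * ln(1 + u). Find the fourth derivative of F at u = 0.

-9/2

Expand each factor separately, then convolve coefficients.
The coefficient of u^4 in the expansion is -3/16, so F^(4)(0) = 4! * (-3/16) = -9/2.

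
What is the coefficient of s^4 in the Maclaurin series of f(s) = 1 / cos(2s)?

10/3

Write the quotient as an unknown series and match coefficients against numerator = denominator · series.
f(0) = 1
f′(0) = 0
f′′(0) = 4
f′′′(0) = 0
f^(4)(0) = 80
So c_4 = f^(4)(0)/4! = 10/3.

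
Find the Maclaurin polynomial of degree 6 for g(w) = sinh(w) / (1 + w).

Take the Cauchy product of the two expansions.

-47*w^6/40 + 47*w^5/40 - 7*w^4/6 + 7*w^3/6 - w^2 + w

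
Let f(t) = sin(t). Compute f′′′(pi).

The coefficient of (t - pi)^3 in the expansion is 1/6, so f′′′(pi) = 3! * (1/6) = 1.

1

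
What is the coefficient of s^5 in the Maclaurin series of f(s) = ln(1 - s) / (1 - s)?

Multiply the numerator's expansion by the denominator's geometric series.
f(0) = 0
f′(0) = -1
f′′(0) = -3
f′′′(0) = -11
f^(4)(0) = -50
f^(5)(0) = -274

-137/60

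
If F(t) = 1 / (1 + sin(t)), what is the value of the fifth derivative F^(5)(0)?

-61

Expand as Σ (-1)^k u^k with u equal to the inner function's series.
The coefficient of t^5 in the expansion is -61/120, so F^(5)(0) = 5! * (-61/120) = -61.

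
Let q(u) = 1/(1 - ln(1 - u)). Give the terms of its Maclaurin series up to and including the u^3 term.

-u^3/3 + u^2/2 - u + 1

Let u equal the inner series; expand the outer function in u and truncate.
[u^0] = 1;  [u^1] = -1;  [u^2] = 1/2;  [u^3] = -1/3.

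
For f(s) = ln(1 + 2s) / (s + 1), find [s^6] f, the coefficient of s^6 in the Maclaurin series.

-416/15

Expand 1/(denominator) as a geometric series and multiply by the numerator's series.
f(0) = 0
f′(0) = 2
f′′(0) = -8
f′′′(0) = 40
f^(4)(0) = -256
f^(5)(0) = 2048
f^(6)(0) = -19968
So c_6 = f^(6)(0)/6! = -416/15.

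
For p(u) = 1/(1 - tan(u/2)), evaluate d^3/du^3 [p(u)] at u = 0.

Plug the Maclaurin series of the inner function into that of the outer and collect terms.
From the series, [u^3] p = 1/6; multiply by 3! = 6 to get 1.

1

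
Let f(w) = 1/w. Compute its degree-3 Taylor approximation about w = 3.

-(w - 3)^3/81 + (w - 3)^2/27 - (w - 3)/9 + 1/3

Use the known series and substitute for the argument.
[(w - 3)^0] = 1/3;  [(w - 3)^1] = -1/9;  [(w - 3)^2] = 1/27;  [(w - 3)^3] = -1/81.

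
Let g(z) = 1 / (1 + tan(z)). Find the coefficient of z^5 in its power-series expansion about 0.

Expand as Σ (-1)^k u^k with u equal to the inner function's series.
g(0) = 1
g′(0) = -1
g′′(0) = 2
g′′′(0) = -8
g^(4)(0) = 40
g^(5)(0) = -256

-32/15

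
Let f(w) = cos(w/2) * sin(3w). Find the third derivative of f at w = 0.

Expand each factor separately, then convolve coefficients.
The coefficient of w^3 in the expansion is -39/8, so f′′′(0) = 3! * (-39/8) = -117/4.

-117/4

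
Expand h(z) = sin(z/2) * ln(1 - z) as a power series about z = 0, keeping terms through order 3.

-z^3/4 - z^2/2

Write out both Maclaurin series and multiply, keeping only the needed powers.
[z^0] = 0;  [z^1] = 0;  [z^2] = -1/2;  [z^3] = -1/4.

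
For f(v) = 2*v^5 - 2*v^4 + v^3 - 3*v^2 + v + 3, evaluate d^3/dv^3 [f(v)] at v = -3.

1230

Differentiate repeatedly and evaluate at the center.
From the series, [(v + 3)^3] f = 205; multiply by 3! = 6 to get 1230.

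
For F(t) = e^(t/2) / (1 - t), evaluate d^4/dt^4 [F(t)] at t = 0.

Take the Cauchy product of the two expansions.
From the series, [t^4] F = 211/128; multiply by 4! = 24 to get 633/16.

633/16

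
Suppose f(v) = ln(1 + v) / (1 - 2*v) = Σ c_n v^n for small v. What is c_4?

Use 1/(1 - r) = Σ r^k on the denominator, then take the Cauchy product.
f(0) = 0
f′(0) = 1
f′′(0) = 3
f′′′(0) = 20
f^(4)(0) = 154
So c_4 = f^(4)(0)/4! = 77/12.

77/12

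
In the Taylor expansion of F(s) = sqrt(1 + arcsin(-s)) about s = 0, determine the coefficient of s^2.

-1/8

Let u equal the inner series; expand the outer function in u and truncate.
F(0) = 1
F′(0) = -1/2
F′′(0) = -1/4
So c_2 = F′′(0)/2! = -1/8.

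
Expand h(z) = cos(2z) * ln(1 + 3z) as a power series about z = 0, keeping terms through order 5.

Take the Cauchy product of the two expansions.
[z^0] = 0;  [z^1] = 3;  [z^2] = -9/2;  [z^3] = 3;  [z^4] = -45/4;  [z^5] = 163/5.

163*z^5/5 - 45*z^4/4 + 3*z^3 - 9*z^2/2 + 3*z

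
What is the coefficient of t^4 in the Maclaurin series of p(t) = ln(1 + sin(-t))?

Compose series: expand the inner function first, then feed it into the outer expansion.
[t^0] = 0;  [t^1] = -1;  [t^2] = -1/2;  [t^3] = -1/6;  [t^4] = -1/12.

-1/12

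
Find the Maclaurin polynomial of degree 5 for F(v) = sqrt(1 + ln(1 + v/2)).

1609*v^5/122880 - 143*v^4/6144 + 17*v^3/384 - 3*v^2/32 + v/4 + 1

Substitute the inner expansion into the outer series and collect powers.
F(0) = 1
F′(0) = 1/4
F′′(0) = -3/16
F′′′(0) = 17/64
F^(4)(0) = -143/256
F^(5)(0) = 1609/1024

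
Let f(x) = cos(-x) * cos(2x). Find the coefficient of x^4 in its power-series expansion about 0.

Expand each factor separately, then convolve coefficients.
f(0) = 1
f′(0) = 0
f′′(0) = -5
f′′′(0) = 0
f^(4)(0) = 41

41/24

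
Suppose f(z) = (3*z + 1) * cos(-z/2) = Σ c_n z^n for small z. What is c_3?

Multiply each power in the prefactor through the base expansion.
f(0) = 1
f′(0) = 3
f′′(0) = -1/4
f′′′(0) = -9/4
So c_3 = f′′′(0)/3! = -3/8.

-3/8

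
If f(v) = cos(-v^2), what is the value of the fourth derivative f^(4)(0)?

-12

From the series, [v^4] f = -1/2; multiply by 4! = 24 to get -12.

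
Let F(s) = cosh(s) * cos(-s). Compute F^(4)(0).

Take the Cauchy product of the two expansions.
The coefficient of s^4 in the expansion is -1/6, so F^(4)(0) = 4! * (-1/6) = -4.

-4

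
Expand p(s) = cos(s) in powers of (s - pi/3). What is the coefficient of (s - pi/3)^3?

sqrt(3)/12

p(pi/3) = 1/2
p′(pi/3) = -sqrt(3)/2
p′′(pi/3) = -1/2
p′′′(pi/3) = sqrt(3)/2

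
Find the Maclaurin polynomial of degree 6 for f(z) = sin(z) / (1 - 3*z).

Expand 1/(denominator) as a geometric series and multiply by the numerator's series.
f(0) = 0
f′(0) = 1
f′′(0) = 6
f′′′(0) = 53
f^(4)(0) = 636
f^(5)(0) = 9541
f^(6)(0) = 171738
Dividing each by k! gives the coefficients c_0, ..., c_6.

9541*z^6/40 + 9541*z^5/120 + 53*z^4/2 + 53*z^3/6 + 3*z^2 + z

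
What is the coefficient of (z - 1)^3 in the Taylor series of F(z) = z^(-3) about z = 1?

F(1) = 1
F′(1) = -3
F′′(1) = 12
F′′′(1) = -60
The Taylor polynomial is Σ F^(k)(1)/k! · (z - 1)^k.

-10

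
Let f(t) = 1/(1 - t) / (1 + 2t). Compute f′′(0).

6

Expand each factor separately, then convolve coefficients.
The coefficient of t^2 in the expansion is 3, so f′′(0) = 2! * (3) = 6.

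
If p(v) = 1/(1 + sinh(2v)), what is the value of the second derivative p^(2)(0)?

8

Compose series: expand the inner function first, then feed it into the outer expansion.
The coefficient of v^2 in the expansion is 4, so p′′(0) = 2! * (4) = 8.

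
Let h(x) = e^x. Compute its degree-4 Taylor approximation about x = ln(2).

(x - ln(2))^4/12 + (x - ln(2))^3/3 + (x - ln(2))^2 + 2*(x - ln(2)) + 2

h(ln(2)) = 2
h′(ln(2)) = 2
h′′(ln(2)) = 2
h′′′(ln(2)) = 2
h^(4)(ln(2)) = 2
Then c_k = h^(k)(ln(2))/k! gives each Taylor coefficient.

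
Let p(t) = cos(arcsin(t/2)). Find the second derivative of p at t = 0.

-1/4

Compose series: expand the inner function first, then feed it into the outer expansion.
From the series, [t^2] p = -1/8; multiply by 2! = 2 to get -1/4.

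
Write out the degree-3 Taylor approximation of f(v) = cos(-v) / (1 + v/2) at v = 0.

Write out both Maclaurin series and multiply, keeping only the needed powers.
[v^0] = 1;  [v^1] = -1/2;  [v^2] = -1/4;  [v^3] = 1/8.

v^3/8 - v^2/4 - v/2 + 1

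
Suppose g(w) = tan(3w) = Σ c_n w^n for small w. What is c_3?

9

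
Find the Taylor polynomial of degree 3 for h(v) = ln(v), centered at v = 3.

(v - 3)^3/81 - (v - 3)^2/18 + (v - 3)/3 + ln(3)

Compute the successive derivatives at the expansion point and divide by k!.
h(3) = ln(3)
h′(3) = 1/3
h′′(3) = -1/9
h′′′(3) = 2/27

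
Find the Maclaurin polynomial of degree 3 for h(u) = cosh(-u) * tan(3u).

21*u^3/2 + 3*u

Multiply the two series term by term and collect like powers.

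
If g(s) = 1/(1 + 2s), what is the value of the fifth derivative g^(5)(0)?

-3840

From the series, [s^5] g = -32; multiply by 5! = 120 to get -3840.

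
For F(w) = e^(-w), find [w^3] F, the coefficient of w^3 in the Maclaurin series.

-1/6

F(0) = 1
F′(0) = -1
F′′(0) = 1
F′′′(0) = -1
So c_3 = F′′′(0)/3! = -1/6.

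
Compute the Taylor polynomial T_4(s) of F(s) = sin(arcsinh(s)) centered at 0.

-s^3/3 + s

Plug the Maclaurin series of the inner function into that of the outer and collect terms.
F(0) = 0
F′(0) = 1
F′′(0) = 0
F′′′(0) = -2
F^(4)(0) = 0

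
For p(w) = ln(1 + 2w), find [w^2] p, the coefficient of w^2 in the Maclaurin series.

-2

Apply the Taylor formula c_k = f^(k)(a)/k!.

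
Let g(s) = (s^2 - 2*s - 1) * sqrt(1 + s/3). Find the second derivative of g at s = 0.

Distribute the polynomial across the series and collect like powers.
From the series, [s^2] g = 49/72; multiply by 2! = 2 to get 49/36.

49/36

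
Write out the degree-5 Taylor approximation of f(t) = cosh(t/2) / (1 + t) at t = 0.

Multiply the two series term by term and collect like powers.
f(0) = 1
f′(0) = -1
f′′(0) = 9/4
f′′′(0) = -27/4
f^(4)(0) = 433/16
f^(5)(0) = -2165/16
Dividing each by k! gives the coefficients c_0, ..., c_5.

-433*t^5/384 + 433*t^4/384 - 9*t^3/8 + 9*t^2/8 - t + 1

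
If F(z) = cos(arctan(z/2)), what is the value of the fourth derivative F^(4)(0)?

9/16

Let u equal the inner series; expand the outer function in u and truncate.
The coefficient of z^4 in the expansion is 3/128, so F^(4)(0) = 4! * (3/128) = 9/16.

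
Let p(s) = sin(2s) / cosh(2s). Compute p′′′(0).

Write the quotient as an unknown series and match coefficients against numerator = denominator · series.
From the series, [s^3] p = -16/3; multiply by 3! = 6 to get -32.

-32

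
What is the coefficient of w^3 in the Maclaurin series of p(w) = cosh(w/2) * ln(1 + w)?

11/24

Expand each factor separately, then convolve coefficients.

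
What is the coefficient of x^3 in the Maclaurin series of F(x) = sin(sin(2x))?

Plug the Maclaurin series of the inner function into that of the outer and collect terms.
F(0) = 0
F′(0) = 2
F′′(0) = 0
F′′′(0) = -16

-8/3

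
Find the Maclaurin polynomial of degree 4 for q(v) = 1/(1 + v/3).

v^4/81 - v^3/27 + v^2/9 - v/3 + 1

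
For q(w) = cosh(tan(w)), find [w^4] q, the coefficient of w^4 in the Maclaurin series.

Plug the Maclaurin series of the inner function into that of the outer and collect terms.
q(0) = 1
q′(0) = 0
q′′(0) = 1
q′′′(0) = 0
q^(4)(0) = 9
The Taylor polynomial is Σ q^(k)(0)/k! · w^k.

3/8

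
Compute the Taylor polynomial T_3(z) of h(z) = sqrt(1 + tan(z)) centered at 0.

Compose series: expand the inner function first, then feed it into the outer expansion.
h(0) = 1
h′(0) = 1/2
h′′(0) = -1/4
h′′′(0) = 11/8
Then c_k = h^(k)(0)/k! gives each Taylor coefficient.

11*z^3/48 - z^2/8 + z/2 + 1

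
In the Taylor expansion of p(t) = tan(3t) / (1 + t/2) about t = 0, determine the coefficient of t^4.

Multiply the two series term by term and collect like powers.

-39/8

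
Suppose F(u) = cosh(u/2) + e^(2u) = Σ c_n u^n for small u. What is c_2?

Combine the two series term by term.
F(0) = 2
F′(0) = 2
F′′(0) = 17/4
The Taylor polynomial is Σ F^(k)(0)/k! · u^k.

17/8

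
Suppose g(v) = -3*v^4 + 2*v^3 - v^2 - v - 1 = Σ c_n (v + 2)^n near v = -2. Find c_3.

26

Compute the successive derivatives at the expansion point and divide by k!.
g(-2) = -67
g′(-2) = 123
g′′(-2) = -170
g′′′(-2) = 156
So c_3 = g′′′(-2)/3! = 26.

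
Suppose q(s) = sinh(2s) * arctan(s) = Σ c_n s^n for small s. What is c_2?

Multiply the two series term by term and collect like powers.
[s^0] = 0;  [s^1] = 0;  [s^2] = 2.

2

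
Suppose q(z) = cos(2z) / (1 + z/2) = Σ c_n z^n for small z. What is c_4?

Multiply the two series term by term and collect like powers.

11/48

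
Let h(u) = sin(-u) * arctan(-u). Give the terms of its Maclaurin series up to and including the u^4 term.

-u^4/2 + u^2

Take the Cauchy product of the two expansions.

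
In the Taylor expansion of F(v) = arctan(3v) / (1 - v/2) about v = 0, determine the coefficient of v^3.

-33/4

Take the Cauchy product of the two expansions.
F(0) = 0
F′(0) = 3
F′′(0) = 3
F′′′(0) = -99/2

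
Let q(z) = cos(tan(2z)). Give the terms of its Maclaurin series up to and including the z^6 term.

Let u equal the inner series; expand the outer function in u and truncate.
q(0) = 1
q′(0) = 0
q′′(0) = -4
q′′′(0) = 0
q^(4)(0) = -112
q^(5)(0) = 0
q^(6)(0) = -6208

-388*z^6/45 - 14*z^4/3 - 2*z^2 + 1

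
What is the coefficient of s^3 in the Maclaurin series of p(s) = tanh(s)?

Apply the Taylor formula c_k = f^(k)(a)/k!.
p(0) = 0
p′(0) = 1
p′′(0) = 0
p′′′(0) = -2
So c_3 = p′′′(0)/3! = -1/3.

-1/3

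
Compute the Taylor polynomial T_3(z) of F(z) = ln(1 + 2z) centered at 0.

[z^0] = 0;  [z^1] = 2;  [z^2] = -2;  [z^3] = 8/3.

8*z^3/3 - 2*z^2 + 2*z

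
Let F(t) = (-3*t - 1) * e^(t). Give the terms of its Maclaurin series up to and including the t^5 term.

Shift and add copies of the series according to the polynomial's terms.
[t^0] = -1;  [t^1] = -4;  [t^2] = -7/2;  [t^3] = -5/3;  [t^4] = -13/24;  [t^5] = -2/15.

-2*t^5/15 - 13*t^4/24 - 5*t^3/3 - 7*t^2/2 - 4*t - 1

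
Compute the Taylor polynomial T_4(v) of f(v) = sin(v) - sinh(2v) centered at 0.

Combine the two series term by term.
[v^0] = 0;  [v^1] = -1;  [v^2] = 0;  [v^3] = -3/2;  [v^4] = 0.

-3*v^3/2 - v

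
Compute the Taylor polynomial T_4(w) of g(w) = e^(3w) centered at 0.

27*w^4/8 + 9*w^3/2 + 9*w^2/2 + 3*w + 1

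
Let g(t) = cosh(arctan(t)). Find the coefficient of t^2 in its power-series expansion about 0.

Let u equal the inner series; expand the outer function in u and truncate.
[t^0] = 1;  [t^1] = 0;  [t^2] = 1/2.
So c_2 = g′′(0)/2! = 1/2.

1/2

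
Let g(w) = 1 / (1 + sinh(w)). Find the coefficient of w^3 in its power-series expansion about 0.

-7/6

Use the geometric series for the reciprocal, then substitute.
g(0) = 1
g′(0) = -1
g′′(0) = 2
g′′′(0) = -7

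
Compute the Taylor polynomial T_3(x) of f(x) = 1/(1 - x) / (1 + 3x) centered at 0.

-20*x^3 + 7*x^2 - 2*x + 1

Expand each factor separately, then convolve coefficients.
[x^0] = 1;  [x^1] = -2;  [x^2] = 7;  [x^3] = -20.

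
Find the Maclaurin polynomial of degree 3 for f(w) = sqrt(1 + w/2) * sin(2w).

Write out both Maclaurin series and multiply, keeping only the needed powers.
f(0) = 0
f′(0) = 2
f′′(0) = 1
f′′′(0) = -67/8

-67*w^3/48 + w^2/2 + 2*w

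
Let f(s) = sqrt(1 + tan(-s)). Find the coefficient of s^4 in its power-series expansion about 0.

-47/384

Plug the Maclaurin series of the inner function into that of the outer and collect terms.
f(0) = 1
f′(0) = -1/2
f′′(0) = -1/4
f′′′(0) = -11/8
f^(4)(0) = -47/16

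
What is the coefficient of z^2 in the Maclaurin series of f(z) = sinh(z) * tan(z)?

1

Take the Cauchy product of the two expansions.
[z^0] = 0;  [z^1] = 0;  [z^2] = 1.
So c_2 = f′′(0)/2! = 1.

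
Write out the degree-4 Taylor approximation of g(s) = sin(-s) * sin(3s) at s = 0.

Take the Cauchy product of the two expansions.
[s^0] = 0;  [s^1] = 0;  [s^2] = -3;  [s^3] = 0;  [s^4] = 5.

5*s^4 - 3*s^2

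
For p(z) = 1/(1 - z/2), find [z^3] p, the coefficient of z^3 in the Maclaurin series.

Apply the Taylor formula c_k = f^(k)(a)/k!.
[z^0] = 1;  [z^1] = 1/2;  [z^2] = 1/4;  [z^3] = 1/8.
So c_3 = p′′′(0)/3! = 1/8.

1/8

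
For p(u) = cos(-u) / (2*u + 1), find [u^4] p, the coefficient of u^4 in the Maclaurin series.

337/24

Multiply the numerator's expansion by the denominator's geometric series.
[u^0] = 1;  [u^1] = -2;  [u^2] = 7/2;  [u^3] = -7;  [u^4] = 337/24.
So c_4 = p^(4)(0)/4! = 337/24.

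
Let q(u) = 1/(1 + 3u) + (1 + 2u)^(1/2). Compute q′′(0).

17

Combine the two series term by term.
The coefficient of u^2 in the expansion is 17/2, so q′′(0) = 2! * (17/2) = 17.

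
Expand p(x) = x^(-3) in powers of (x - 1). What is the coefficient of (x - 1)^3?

-10

p(1) = 1
p′(1) = -3
p′′(1) = 12
p′′′(1) = -60
The Taylor polynomial is Σ p^(k)(1)/k! · (x - 1)^k.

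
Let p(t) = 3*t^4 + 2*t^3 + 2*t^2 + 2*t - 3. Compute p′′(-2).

The coefficient of (t + 2)^2 in the expansion is 62, so p′′(-2) = 2! * (62) = 124.

124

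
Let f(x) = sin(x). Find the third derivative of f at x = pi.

1

The coefficient of (x - pi)^3 in the expansion is 1/6, so f′′′(pi) = 3! * (1/6) = 1.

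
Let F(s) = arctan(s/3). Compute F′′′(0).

The coefficient of s^3 in the expansion is -1/81, so F′′′(0) = 3! * (-1/81) = -2/27.

-2/27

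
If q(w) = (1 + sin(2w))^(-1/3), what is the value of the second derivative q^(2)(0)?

Plug the Maclaurin series of the inner function into that of the outer and collect terms.
From the series, [w^2] q = 8/9; multiply by 2! = 2 to get 16/9.

16/9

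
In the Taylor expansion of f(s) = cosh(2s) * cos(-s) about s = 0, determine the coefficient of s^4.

-7/24

Multiply the two series term by term and collect like powers.
f(0) = 1
f′(0) = 0
f′′(0) = 3
f′′′(0) = 0
f^(4)(0) = -7
So c_4 = f^(4)(0)/4! = -7/24.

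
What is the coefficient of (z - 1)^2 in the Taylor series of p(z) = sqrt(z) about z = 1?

-1/8

p(1) = 1
p′(1) = 1/2
p′′(1) = -1/4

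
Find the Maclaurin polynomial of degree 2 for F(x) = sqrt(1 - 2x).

-x^2/2 - x + 1

Differentiate repeatedly and evaluate at the center.
F(0) = 1
F′(0) = -1
F′′(0) = -1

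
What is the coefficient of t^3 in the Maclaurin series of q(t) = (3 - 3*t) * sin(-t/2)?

1/16

Distribute the polynomial across the series and collect like powers.
[t^0] = 0;  [t^1] = -3/2;  [t^2] = 3/2;  [t^3] = 1/16.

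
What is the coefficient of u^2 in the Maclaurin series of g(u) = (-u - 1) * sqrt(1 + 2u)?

-1/2

Shift and add copies of the series according to the polynomial's terms.
g(0) = -1
g′(0) = -2
g′′(0) = -1
So c_2 = g′′(0)/2! = -1/2.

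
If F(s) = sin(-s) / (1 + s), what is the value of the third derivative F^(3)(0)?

Expand each factor separately, then convolve coefficients.
From the series, [s^3] F = -5/6; multiply by 3! = 6 to get -5.

-5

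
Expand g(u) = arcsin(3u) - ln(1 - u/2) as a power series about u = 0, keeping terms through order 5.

2917*u^5/160 + u^4/64 + 109*u^3/24 + u^2/8 + 7*u/2

Combine the two series term by term.
g(0) = 0
g′(0) = 7/2
g′′(0) = 1/4
g′′′(0) = 109/4
g^(4)(0) = 3/8
g^(5)(0) = 8751/4
Then c_k = g^(k)(0)/k! gives each Taylor coefficient.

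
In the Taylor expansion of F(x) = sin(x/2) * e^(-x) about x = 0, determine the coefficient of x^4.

Expand each factor separately, then convolve coefficients.

-1/16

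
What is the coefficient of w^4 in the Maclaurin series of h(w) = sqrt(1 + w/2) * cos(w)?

337/6144

Take the Cauchy product of the two expansions.
h(0) = 1
h′(0) = 1/4
h′′(0) = -17/16
h′′′(0) = -45/64
h^(4)(0) = 337/256
Then c_k = h^(k)(0)/k! gives each Taylor coefficient.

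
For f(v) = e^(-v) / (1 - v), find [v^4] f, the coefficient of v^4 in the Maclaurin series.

Write out both Maclaurin series and multiply, keeping only the needed powers.
f(0) = 1
f′(0) = 0
f′′(0) = 1
f′′′(0) = 2
f^(4)(0) = 9
The Taylor polynomial is Σ f^(k)(0)/k! · v^k.

3/8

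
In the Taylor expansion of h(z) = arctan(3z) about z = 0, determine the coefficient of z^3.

-9

h(0) = 0
h′(0) = 3
h′′(0) = 0
h′′′(0) = -54
Dividing each by k! gives the coefficients c_0, ..., c_3.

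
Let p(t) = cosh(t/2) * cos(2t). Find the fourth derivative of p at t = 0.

Multiply the two series term by term and collect like powers.
From the series, [t^4] p = 161/384; multiply by 4! = 24 to get 161/16.

161/16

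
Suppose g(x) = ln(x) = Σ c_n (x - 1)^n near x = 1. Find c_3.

1/3

g(1) = 0
g′(1) = 1
g′′(1) = -1
g′′′(1) = 2
Dividing each by k! gives the coefficients c_0, ..., c_3.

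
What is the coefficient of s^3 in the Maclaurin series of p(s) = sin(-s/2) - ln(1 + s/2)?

Expand each term separately and add.
So c_3 = p′′′(0)/3! = -1/48.

-1/48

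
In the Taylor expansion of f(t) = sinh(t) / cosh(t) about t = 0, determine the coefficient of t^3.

-1/3

Divide the numerator series by the denominator series (power-series long division).
f(0) = 0
f′(0) = 1
f′′(0) = 0
f′′′(0) = -2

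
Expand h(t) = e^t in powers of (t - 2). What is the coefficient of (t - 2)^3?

Compute the successive derivatives at the expansion point and divide by k!.
[(t - 2)^0] = e^(2);  [(t - 2)^1] = e^(2);  [(t - 2)^2] = e^(2)/2;  [(t - 2)^3] = e^(2)/6.
So c_3 = h′′′(2)/3! = e^(2)/6.

e^(2)/6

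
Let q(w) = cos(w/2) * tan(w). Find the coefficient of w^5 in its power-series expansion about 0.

181/1920

Multiply the two series term by term and collect like powers.
So c_5 = q^(5)(0)/5! = 181/1920.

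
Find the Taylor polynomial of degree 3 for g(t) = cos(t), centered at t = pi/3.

Compute the successive derivatives at the expansion point and divide by k!.
g(pi/3) = 1/2
g′(pi/3) = -sqrt(3)/2
g′′(pi/3) = -1/2
g′′′(pi/3) = sqrt(3)/2

sqrt(3)*(t - pi/3)^3/12 - (t - pi/3)^2/4 - sqrt(3)*(t - pi/3)/2 + 1/2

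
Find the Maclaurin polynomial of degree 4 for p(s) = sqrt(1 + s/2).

p(0) = 1
p′(0) = 1/4
p′′(0) = -1/16
p′′′(0) = 3/64
p^(4)(0) = -15/256

-5*s^4/2048 + s^3/128 - s^2/32 + s/4 + 1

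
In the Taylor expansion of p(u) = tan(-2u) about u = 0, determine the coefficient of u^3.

Compute the successive derivatives at the expansion point and divide by k!.
p(0) = 0
p′(0) = -2
p′′(0) = 0
p′′′(0) = -16
So c_3 = p′′′(0)/3! = -8/3.

-8/3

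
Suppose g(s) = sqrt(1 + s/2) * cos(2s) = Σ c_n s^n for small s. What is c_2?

-65/32

Multiply the two series term by term and collect like powers.
g(0) = 1
g′(0) = 1/4
g′′(0) = -65/16
So c_2 = g′′(0)/2! = -65/32.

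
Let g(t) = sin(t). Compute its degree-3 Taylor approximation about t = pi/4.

-sqrt(2)*(t - pi/4)^3/12 - sqrt(2)*(t - pi/4)^2/4 + sqrt(2)*(t - pi/4)/2 + sqrt(2)/2

Use the known series and substitute for the argument.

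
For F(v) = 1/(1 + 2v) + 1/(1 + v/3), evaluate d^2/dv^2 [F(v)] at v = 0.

Combine the two series term by term.
The coefficient of v^2 in the expansion is 37/9, so F′′(0) = 2! * (37/9) = 74/9.

74/9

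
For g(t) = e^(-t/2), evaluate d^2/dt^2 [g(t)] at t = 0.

1/4

The coefficient of t^2 in the expansion is 1/8, so g′′(0) = 2! * (1/8) = 1/4.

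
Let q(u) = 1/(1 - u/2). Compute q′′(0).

The coefficient of u^2 in the expansion is 1/4, so q′′(0) = 2! * (1/4) = 1/2.

1/2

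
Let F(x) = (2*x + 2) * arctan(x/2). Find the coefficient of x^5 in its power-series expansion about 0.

Shift and add copies of the series according to the polynomial's terms.
[x^0] = 0;  [x^1] = 1;  [x^2] = 1;  [x^3] = -1/12;  [x^4] = -1/12;  [x^5] = 1/80.

1/80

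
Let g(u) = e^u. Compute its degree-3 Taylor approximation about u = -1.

Use the known series and substitute for the argument.
g(-1) = e^(-1)
g′(-1) = e^(-1)
g′′(-1) = e^(-1)
g′′′(-1) = e^(-1)
Dividing each by k! gives the coefficients c_0, ..., c_3.

(u + 1)^3*e^(-1)/6 + (u + 1)^2*e^(-1)/2 + (u + 1)*e^(-1) + e^(-1)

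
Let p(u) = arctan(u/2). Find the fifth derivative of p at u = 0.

3/4

From the series, [u^5] p = 1/160; multiply by 5! = 120 to get 3/4.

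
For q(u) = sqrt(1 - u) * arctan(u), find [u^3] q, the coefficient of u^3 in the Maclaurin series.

Multiply the two series term by term and collect like powers.
q(0) = 0
q′(0) = 1
q′′(0) = -1
q′′′(0) = -11/4
So c_3 = q′′′(0)/3! = -11/24.

-11/24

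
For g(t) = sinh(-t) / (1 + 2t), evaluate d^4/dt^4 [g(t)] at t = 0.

200

Write out both Maclaurin series and multiply, keeping only the needed powers.
From the series, [t^4] g = 25/3; multiply by 4! = 24 to get 200.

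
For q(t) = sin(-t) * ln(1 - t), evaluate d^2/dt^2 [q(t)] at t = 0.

Take the Cauchy product of the two expansions.
The coefficient of t^2 in the expansion is 1, so q′′(0) = 2! * (1) = 2.

2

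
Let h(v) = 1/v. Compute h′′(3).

From the series, [(v - 3)^2] h = 1/27; multiply by 2! = 2 to get 2/27.

2/27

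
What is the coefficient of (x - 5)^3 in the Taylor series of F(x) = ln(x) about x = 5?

Differentiate repeatedly and evaluate at the center.
[(x - 5)^0] = ln(5);  [(x - 5)^1] = 1/5;  [(x - 5)^2] = -1/50;  [(x - 5)^3] = 1/375.

1/375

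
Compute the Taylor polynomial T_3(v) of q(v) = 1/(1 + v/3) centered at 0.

[v^0] = 1;  [v^1] = -1/3;  [v^2] = 1/9;  [v^3] = -1/27.

-v^3/27 + v^2/9 - v/3 + 1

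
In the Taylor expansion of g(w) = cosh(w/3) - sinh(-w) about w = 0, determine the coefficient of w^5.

Combine the two series term by term.
g(0) = 1
g′(0) = 1
g′′(0) = 1/9
g′′′(0) = 1
g^(4)(0) = 1/81
g^(5)(0) = 1
Dividing each by k! gives the coefficients c_0, ..., c_5.

1/120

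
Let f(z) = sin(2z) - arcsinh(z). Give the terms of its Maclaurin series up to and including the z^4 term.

-7*z^3/6 + z

Add the two expansions coefficient-wise.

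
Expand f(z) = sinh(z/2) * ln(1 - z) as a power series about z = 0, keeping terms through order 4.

Write out both Maclaurin series and multiply, keeping only the needed powers.
f(0) = 0
f′(0) = 0
f′′(0) = -1
f′′′(0) = -3/2
f^(4)(0) = -9/2
The Taylor polynomial is Σ f^(k)(0)/k! · z^k.

-3*z^4/16 - z^3/4 - z^2/2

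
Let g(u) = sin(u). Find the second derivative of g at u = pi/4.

-sqrt(2)/2

The coefficient of (u - pi/4)^2 in the expansion is -sqrt(2)/4, so g′′(pi/4) = 2! * (-sqrt(2)/4) = -sqrt(2)/2.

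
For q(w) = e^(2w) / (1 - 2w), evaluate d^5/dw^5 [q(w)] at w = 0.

10432

Multiply the two series term by term and collect like powers.
The coefficient of w^5 in the expansion is 1304/15, so q^(5)(0) = 5! * (1304/15) = 10432.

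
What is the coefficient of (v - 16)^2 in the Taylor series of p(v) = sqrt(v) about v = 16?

-1/512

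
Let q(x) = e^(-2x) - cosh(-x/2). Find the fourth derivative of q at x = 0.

255/16

Add the two expansions coefficient-wise.
The coefficient of x^4 in the expansion is 85/128, so q^(4)(0) = 4! * (85/128) = 255/16.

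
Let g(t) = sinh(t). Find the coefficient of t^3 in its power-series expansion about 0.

1/6

Compute the successive derivatives at the expansion point and divide by k!.
g(0) = 0
g′(0) = 1
g′′(0) = 0
g′′′(0) = 1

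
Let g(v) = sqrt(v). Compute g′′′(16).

3/8192

From the series, [(v - 16)^3] g = 1/16384; multiply by 3! = 6 to get 3/8192.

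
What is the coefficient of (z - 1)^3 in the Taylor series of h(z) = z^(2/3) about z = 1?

h(1) = 1
h′(1) = 2/3
h′′(1) = -2/9
h′′′(1) = 8/27
So c_3 = h′′′(1)/3! = 4/81.

4/81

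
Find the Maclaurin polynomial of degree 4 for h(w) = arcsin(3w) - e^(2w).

-2*w^4/3 + 19*w^3/6 - 2*w^2 + w - 1

Expand each term separately and add.
h(0) = -1
h′(0) = 1
h′′(0) = -4
h′′′(0) = 19
h^(4)(0) = -16
Dividing each by k! gives the coefficients c_0, ..., c_4.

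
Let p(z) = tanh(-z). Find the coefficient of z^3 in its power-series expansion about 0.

Apply the Taylor formula c_k = f^(k)(a)/k!.
[z^0] = 0;  [z^1] = -1;  [z^2] = 0;  [z^3] = 1/3.

1/3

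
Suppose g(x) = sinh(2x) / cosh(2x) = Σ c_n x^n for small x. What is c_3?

Divide the numerator series by the denominator series (power-series long division).
g(0) = 0
g′(0) = 2
g′′(0) = 0
g′′′(0) = -16
So c_3 = g′′′(0)/3! = -8/3.

-8/3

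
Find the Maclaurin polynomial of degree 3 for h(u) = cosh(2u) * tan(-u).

Write out both Maclaurin series and multiply, keeping only the needed powers.
[u^0] = 0;  [u^1] = -1;  [u^2] = 0;  [u^3] = -7/3.

-7*u^3/3 - u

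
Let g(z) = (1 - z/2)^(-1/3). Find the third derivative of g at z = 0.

Use the known series and substitute for the argument.
From the series, [z^3] g = 7/324; multiply by 3! = 6 to get 7/54.

7/54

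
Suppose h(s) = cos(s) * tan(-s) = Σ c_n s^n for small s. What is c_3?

1/6

Write out both Maclaurin series and multiply, keeping only the needed powers.
h(0) = 0
h′(0) = -1
h′′(0) = 0
h′′′(0) = 1
So c_3 = h′′′(0)/3! = 1/6.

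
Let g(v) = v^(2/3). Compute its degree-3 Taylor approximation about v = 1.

[(v - 1)^0] = 1;  [(v - 1)^1] = 2/3;  [(v - 1)^2] = -1/9;  [(v - 1)^3] = 4/81.

4*(v - 1)^3/81 - (v - 1)^2/9 + 2*(v - 1)/3 + 1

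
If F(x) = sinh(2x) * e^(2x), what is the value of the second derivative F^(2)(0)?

Take the Cauchy product of the two expansions.
The coefficient of x^2 in the expansion is 4, so F′′(0) = 2! * (4) = 8.

8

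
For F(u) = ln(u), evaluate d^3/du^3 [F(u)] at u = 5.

Use the known series and substitute for the argument.
From the series, [(u - 5)^3] F = 1/375; multiply by 3! = 6 to get 2/125.

2/125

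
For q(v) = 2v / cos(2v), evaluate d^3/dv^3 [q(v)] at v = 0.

Divide the numerator series by the denominator series (power-series long division).
From the series, [v^3] q = 4; multiply by 3! = 6 to get 24.

24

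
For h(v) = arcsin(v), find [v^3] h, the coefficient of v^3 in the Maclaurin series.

h(0) = 0
h′(0) = 1
h′′(0) = 0
h′′′(0) = 1
The Taylor polynomial is Σ h^(k)(0)/k! · v^k.

1/6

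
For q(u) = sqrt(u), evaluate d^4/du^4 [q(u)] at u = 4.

-15/2048

The coefficient of (u - 4)^4 in the expansion is -5/16384, so q^(4)(4) = 4! * (-5/16384) = -15/2048.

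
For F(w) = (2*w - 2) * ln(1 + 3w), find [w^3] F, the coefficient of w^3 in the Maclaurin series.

-27

Shift and add copies of the series according to the polynomial's terms.
[w^0] = 0;  [w^1] = -6;  [w^2] = 15;  [w^3] = -27.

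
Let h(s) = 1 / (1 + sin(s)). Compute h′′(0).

2

Write 1/(1+u) = 1 - u + u^2 - u^3 + ... and substitute the series for u.
The coefficient of s^2 in the expansion is 1, so h′′(0) = 2! * (1) = 2.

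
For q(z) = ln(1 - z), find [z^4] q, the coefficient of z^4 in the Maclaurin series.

q(0) = 0
q′(0) = -1
q′′(0) = -1
q′′′(0) = -2
q^(4)(0) = -6

-1/4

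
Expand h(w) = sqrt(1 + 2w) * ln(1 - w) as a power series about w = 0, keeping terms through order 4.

Write out both Maclaurin series and multiply, keeping only the needed powers.
[w^0] = 0;  [w^1] = -1;  [w^2] = -3/2;  [w^3] = -1/3;  [w^4] = -5/6.

-5*w^4/6 - w^3/3 - 3*w^2/2 - w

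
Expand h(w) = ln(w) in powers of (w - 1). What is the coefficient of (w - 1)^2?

-1/2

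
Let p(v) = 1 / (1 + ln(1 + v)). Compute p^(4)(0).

Expand as Σ (-1)^k u^k with u equal to the inner function's series.
The coefficient of v^4 in the expansion is 11/3, so p^(4)(0) = 4! * (11/3) = 88.

88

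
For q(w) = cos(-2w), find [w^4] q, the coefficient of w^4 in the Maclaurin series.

c_4 = q^(4)(0)/4! = 2/3.

2/3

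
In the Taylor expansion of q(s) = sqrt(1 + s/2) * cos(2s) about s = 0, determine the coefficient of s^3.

Take the Cauchy product of the two expansions.
q(0) = 1
q′(0) = 1/4
q′′(0) = -65/16
q′′′(0) = -189/64
So c_3 = q′′′(0)/3! = -63/128.

-63/128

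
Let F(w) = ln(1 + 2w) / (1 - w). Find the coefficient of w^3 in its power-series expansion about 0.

Take the Cauchy product of the two expansions.
F(0) = 0
F′(0) = 2
F′′(0) = 0
F′′′(0) = 16
So c_3 = F′′′(0)/3! = 8/3.

8/3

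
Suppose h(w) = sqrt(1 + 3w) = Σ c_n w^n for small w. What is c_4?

-405/128

Use the known series and substitute for the argument.
[w^0] = 1;  [w^1] = 3/2;  [w^2] = -9/8;  [w^3] = 27/16;  [w^4] = -405/128.
So c_4 = h^(4)(0)/4! = -405/128.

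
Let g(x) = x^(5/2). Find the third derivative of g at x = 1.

From the series, [(x - 1)^3] g = 5/16; multiply by 3! = 6 to get 15/8.

15/8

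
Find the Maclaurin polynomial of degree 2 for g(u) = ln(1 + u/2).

Differentiate repeatedly and evaluate at the center.
g(0) = 0
g′(0) = 1/2
g′′(0) = -1/4
Dividing each by k! gives the coefficients c_0, ..., c_2.

-u^2/8 + u/2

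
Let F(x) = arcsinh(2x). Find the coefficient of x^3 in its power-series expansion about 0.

-4/3

Use the known series and substitute for the argument.
[x^0] = 0;  [x^1] = 2;  [x^2] = 0;  [x^3] = -4/3.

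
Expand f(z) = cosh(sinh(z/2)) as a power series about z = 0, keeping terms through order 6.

37*z^6/46080 + 5*z^4/384 + z^2/8 + 1

Compose series: expand the inner function first, then feed it into the outer expansion.
f(0) = 1
f′(0) = 0
f′′(0) = 1/4
f′′′(0) = 0
f^(4)(0) = 5/16
f^(5)(0) = 0
f^(6)(0) = 37/64
The Taylor polynomial is Σ f^(k)(0)/k! · z^k.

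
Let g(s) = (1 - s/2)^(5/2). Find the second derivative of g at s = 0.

15/16

The coefficient of s^2 in the expansion is 15/32, so g′′(0) = 2! * (15/32) = 15/16.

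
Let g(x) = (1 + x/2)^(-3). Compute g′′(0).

3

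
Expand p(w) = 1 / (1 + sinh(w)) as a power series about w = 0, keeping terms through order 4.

Write 1/(1+u) = 1 - u + u^2 - u^3 + ... and substitute the series for u.
p(0) = 1
p′(0) = -1
p′′(0) = 2
p′′′(0) = -7
p^(4)(0) = 32

4*w^4/3 - 7*w^3/6 + w^2 - w + 1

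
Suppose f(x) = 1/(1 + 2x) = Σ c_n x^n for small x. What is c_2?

4

[x^0] = 1;  [x^1] = -2;  [x^2] = 4.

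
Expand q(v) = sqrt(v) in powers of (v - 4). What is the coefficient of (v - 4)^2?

-1/64

Apply the Taylor formula c_k = f^(k)(a)/k!.
q(4) = 2
q′(4) = 1/4
q′′(4) = -1/32
So c_2 = q′′(4)/2! = -1/64.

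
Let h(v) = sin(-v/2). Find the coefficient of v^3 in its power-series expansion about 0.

Apply the Taylor formula c_k = f^(k)(a)/k!.
[v^0] = 0;  [v^1] = -1/2;  [v^2] = 0;  [v^3] = 1/48.
So c_3 = h′′′(0)/3! = 1/48.

1/48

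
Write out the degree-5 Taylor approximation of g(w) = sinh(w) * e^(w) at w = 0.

2*w^5/15 + w^4/3 + 2*w^3/3 + w^2 + w

Take the Cauchy product of the two expansions.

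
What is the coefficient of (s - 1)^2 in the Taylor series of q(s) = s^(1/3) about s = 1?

-1/9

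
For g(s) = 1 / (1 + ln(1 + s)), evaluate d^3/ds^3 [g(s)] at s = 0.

Expand as Σ (-1)^k u^k with u equal to the inner function's series.
The coefficient of s^3 in the expansion is -7/3, so g′′′(0) = 3! * (-7/3) = -14.

-14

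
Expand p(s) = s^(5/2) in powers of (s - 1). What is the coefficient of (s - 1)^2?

p(1) = 1
p′(1) = 5/2
p′′(1) = 15/4

15/8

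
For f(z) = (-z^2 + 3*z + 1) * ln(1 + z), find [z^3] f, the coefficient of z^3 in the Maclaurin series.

-13/6

Distribute the polynomial across the series and collect like powers.
f(0) = 0
f′(0) = 1
f′′(0) = 5
f′′′(0) = -13
Dividing each by k! gives the coefficients c_0, ..., c_3.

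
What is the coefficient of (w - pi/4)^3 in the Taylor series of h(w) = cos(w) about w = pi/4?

sqrt(2)/12

h(pi/4) = sqrt(2)/2
h′(pi/4) = -sqrt(2)/2
h′′(pi/4) = -sqrt(2)/2
h′′′(pi/4) = sqrt(2)/2
So c_3 = h′′′(pi/4)/3! = sqrt(2)/12.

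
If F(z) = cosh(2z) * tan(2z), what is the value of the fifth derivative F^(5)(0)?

Multiply the two series term by term and collect like powers.
The coefficient of z^5 in the expansion is 164/15, so F^(5)(0) = 5! * (164/15) = 1312.

1312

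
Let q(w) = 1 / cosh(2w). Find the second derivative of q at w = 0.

Divide the numerator series by the denominator series (power-series long division).
From the series, [w^2] q = -2; multiply by 2! = 2 to get -4.

-4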